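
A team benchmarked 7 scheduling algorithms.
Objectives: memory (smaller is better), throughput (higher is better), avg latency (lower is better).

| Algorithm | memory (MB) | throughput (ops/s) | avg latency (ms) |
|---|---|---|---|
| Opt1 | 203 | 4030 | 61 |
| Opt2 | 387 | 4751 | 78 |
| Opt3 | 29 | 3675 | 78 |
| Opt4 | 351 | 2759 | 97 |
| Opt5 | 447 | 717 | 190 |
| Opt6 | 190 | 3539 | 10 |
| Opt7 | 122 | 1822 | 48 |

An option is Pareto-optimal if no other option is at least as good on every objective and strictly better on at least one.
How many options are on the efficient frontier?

5

Opt1: not dominated.
Opt2: not dominated (best throughput).
Opt3: not dominated (best memory).
Opt4: dominated by Opt1 (memory 203≤351, throughput 4030≥2759, avg latency 61≤97).
Opt5: dominated by Opt1 (memory 203≤447, throughput 4030≥717, avg latency 61≤190).
Opt6: not dominated (best avg latency).
Opt7: not dominated.
Pareto-optimal: Opt1, Opt2, Opt3, Opt6, Opt7 → 5.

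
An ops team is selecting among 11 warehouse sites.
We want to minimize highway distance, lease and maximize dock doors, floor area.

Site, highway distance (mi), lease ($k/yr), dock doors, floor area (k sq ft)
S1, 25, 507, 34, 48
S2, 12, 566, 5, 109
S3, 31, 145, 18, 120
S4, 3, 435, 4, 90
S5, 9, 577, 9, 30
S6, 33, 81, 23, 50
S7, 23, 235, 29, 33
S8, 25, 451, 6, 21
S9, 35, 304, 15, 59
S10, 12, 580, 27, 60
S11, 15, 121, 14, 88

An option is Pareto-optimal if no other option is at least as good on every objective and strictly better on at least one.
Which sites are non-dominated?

S1: not dominated (best dock doors).
S2: not dominated.
S3: not dominated (best floor area).
S4: not dominated (best highway distance).
S5: not dominated.
S6: not dominated (best lease).
S7: not dominated.
S8: dominated by S7 (highway distance 23≤25, lease 235≤451, dock doors 29≥6, floor area 33≥21).
S9: dominated by S3 (highway distance 31≤35, lease 145≤304, dock doors 18≥15, floor area 120≥59).
S10: not dominated.
S11: not dominated.

S1, S2, S3, S4, S5, S6, S7, S10, S11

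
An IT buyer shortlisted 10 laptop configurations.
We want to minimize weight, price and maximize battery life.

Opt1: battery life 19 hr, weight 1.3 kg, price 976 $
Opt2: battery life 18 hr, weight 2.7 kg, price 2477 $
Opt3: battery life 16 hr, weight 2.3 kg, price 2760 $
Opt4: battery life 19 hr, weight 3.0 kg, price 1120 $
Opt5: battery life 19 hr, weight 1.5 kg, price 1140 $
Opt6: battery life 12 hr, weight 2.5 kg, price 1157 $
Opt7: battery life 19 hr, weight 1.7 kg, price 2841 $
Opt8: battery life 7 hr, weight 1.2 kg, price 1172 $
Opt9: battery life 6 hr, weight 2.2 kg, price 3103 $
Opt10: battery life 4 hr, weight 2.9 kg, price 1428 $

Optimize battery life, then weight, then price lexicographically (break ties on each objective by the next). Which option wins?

First maximize battery life: best is 19, kept {Opt1, Opt4, Opt5, Opt7}.
Then minimize weight: best is 1.3, kept {Opt1}.

Opt1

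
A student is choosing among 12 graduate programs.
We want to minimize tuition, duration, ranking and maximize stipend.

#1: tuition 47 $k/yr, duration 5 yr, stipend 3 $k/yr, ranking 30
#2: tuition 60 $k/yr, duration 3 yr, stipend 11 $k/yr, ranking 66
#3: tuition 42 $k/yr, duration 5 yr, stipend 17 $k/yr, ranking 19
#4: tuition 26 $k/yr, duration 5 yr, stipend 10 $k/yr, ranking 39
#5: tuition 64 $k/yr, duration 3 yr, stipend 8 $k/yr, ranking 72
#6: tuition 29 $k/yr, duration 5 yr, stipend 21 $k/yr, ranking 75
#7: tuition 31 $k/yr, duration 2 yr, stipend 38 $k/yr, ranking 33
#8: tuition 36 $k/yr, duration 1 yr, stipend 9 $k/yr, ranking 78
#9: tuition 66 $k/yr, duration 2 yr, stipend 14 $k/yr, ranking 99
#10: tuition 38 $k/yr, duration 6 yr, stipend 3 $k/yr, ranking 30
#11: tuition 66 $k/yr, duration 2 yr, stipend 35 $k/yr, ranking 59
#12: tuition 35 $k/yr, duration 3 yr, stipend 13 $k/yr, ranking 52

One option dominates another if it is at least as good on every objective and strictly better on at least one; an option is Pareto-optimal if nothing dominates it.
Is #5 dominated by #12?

#12 vs #5: tuition 35≤64, duration 3≤3, stipend 13≥8, ranking 52≤72 — #12 is at least as good on every objective with at least one strict improvement.

Yes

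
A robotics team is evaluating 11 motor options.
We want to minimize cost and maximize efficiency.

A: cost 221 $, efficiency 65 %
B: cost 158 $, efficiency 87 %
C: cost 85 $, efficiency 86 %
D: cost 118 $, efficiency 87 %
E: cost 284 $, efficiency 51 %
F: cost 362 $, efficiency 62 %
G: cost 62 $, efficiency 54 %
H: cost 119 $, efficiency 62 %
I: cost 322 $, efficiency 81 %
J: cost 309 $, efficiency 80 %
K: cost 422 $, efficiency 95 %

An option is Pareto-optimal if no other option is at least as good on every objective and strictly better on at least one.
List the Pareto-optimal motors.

A: dominated by B (cost 158≤221, efficiency 87≥65).
B: dominated by D (cost 118≤158, efficiency 87≥87).
C: not dominated.
D: not dominated.
E: dominated by A (cost 221≤284, efficiency 65≥51).
F: dominated by A (cost 221≤362, efficiency 65≥62).
G: not dominated (best cost).
H: dominated by C (cost 85≤119, efficiency 86≥62).
I: dominated by B (cost 158≤322, efficiency 87≥81).
J: dominated by B (cost 158≤309, efficiency 87≥80).
K: not dominated (best efficiency).

C, D, G, K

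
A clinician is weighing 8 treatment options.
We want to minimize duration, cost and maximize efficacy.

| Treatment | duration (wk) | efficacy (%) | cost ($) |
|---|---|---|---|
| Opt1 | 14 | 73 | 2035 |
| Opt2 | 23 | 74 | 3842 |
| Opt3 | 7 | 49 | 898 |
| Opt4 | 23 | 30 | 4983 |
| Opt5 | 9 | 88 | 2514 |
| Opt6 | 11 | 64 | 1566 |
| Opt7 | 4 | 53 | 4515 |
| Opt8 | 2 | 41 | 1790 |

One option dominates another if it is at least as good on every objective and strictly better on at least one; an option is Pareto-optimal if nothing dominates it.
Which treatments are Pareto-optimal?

Opt1: not dominated.
Opt2: dominated by Opt5 (duration 9≤23, efficacy 88≥74, cost 2514≤3842).
Opt3: not dominated (best cost).
Opt4: dominated by Opt1 (duration 14≤23, efficacy 73≥30, cost 2035≤4983).
Opt5: not dominated (best efficacy).
Opt6: not dominated.
Opt7: not dominated.
Opt8: not dominated (best duration).

Opt1, Opt3, Opt5, Opt6, Opt7, Opt8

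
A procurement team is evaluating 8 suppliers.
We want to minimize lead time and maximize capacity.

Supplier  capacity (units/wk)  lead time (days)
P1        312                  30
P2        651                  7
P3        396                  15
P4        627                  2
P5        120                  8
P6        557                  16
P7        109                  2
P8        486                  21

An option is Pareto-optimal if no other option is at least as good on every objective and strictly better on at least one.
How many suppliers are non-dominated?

2

P1: dominated by P2 (capacity 651≥312, lead time 7≤30).
P2: not dominated (best capacity).
P3: dominated by P2 (capacity 651≥396, lead time 7≤15).
P4: not dominated.
P5: dominated by P2 (capacity 651≥120, lead time 7≤8).
P6: dominated by P2 (capacity 651≥557, lead time 7≤16).
P7: dominated by P4 (capacity 627≥109, lead time 2≤2).
P8: dominated by P2 (capacity 651≥486, lead time 7≤21).
Pareto-optimal: P2, P4 → 2.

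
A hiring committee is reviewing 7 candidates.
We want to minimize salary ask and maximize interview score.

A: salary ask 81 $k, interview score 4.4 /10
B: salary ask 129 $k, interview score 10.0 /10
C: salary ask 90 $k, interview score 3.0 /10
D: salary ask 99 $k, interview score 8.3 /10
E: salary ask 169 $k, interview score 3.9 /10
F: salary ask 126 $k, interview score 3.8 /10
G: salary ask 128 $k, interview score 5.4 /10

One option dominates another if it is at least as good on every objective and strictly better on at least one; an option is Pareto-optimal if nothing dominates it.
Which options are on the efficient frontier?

A, B, D

A: not dominated (best salary ask).
B: not dominated (best interview score).
C: dominated by A (salary ask 81≤90, interview score 4.4≥3.0).
D: not dominated.
E: dominated by A (salary ask 81≤169, interview score 4.4≥3.9).
F: dominated by A (salary ask 81≤126, interview score 4.4≥3.8).
G: dominated by D (salary ask 99≤128, interview score 8.3≥5.4).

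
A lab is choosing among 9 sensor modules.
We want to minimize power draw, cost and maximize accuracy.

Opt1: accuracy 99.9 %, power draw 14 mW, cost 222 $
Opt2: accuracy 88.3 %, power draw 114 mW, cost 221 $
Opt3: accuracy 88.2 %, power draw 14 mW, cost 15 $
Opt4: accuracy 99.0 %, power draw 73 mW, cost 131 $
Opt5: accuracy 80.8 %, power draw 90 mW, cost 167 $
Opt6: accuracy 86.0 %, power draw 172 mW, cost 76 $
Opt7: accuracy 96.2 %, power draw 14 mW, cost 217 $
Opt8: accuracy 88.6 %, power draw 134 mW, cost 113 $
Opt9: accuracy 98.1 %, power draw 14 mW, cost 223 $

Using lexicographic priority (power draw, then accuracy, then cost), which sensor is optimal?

Opt1

First minimize power draw: best is 14, kept {Opt1, Opt3, Opt7, Opt9}.
Then maximize accuracy: best is 99.9, kept {Opt1}.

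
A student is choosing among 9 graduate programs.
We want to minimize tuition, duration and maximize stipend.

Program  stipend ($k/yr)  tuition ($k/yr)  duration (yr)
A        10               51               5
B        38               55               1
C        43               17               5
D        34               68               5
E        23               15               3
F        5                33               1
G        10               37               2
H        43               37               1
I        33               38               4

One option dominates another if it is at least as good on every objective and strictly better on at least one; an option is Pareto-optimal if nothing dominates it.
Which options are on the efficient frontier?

C, E, F, H

A: dominated by C (stipend 43≥10, tuition 17≤51, duration 5≤5).
B: dominated by H (stipend 43≥38, tuition 37≤55, duration 1≤1).
C: not dominated.
D: dominated by B (stipend 38≥34, tuition 55≤68, duration 1≤5).
E: not dominated (best tuition).
F: not dominated.
G: dominated by H (stipend 43≥10, tuition 37≤37, duration 1≤2).
H: not dominated.
I: dominated by H (stipend 43≥33, tuition 37≤38, duration 1≤4).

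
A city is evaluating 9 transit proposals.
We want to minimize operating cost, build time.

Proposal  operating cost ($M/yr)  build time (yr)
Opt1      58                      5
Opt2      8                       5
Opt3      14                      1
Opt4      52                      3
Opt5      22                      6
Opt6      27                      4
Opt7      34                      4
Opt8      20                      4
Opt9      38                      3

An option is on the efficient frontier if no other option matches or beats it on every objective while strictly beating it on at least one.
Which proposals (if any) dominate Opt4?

Opt3, Opt9

Opt3: operating cost 14≤52, build time 1≤3 — dominates Opt4.
Opt9: operating cost 38≤52, build time 3≤3 — dominates Opt4.
Others (Opt1, Opt2, Opt5, Opt6, Opt7, Opt8) are each worse than Opt4 on at least one objective.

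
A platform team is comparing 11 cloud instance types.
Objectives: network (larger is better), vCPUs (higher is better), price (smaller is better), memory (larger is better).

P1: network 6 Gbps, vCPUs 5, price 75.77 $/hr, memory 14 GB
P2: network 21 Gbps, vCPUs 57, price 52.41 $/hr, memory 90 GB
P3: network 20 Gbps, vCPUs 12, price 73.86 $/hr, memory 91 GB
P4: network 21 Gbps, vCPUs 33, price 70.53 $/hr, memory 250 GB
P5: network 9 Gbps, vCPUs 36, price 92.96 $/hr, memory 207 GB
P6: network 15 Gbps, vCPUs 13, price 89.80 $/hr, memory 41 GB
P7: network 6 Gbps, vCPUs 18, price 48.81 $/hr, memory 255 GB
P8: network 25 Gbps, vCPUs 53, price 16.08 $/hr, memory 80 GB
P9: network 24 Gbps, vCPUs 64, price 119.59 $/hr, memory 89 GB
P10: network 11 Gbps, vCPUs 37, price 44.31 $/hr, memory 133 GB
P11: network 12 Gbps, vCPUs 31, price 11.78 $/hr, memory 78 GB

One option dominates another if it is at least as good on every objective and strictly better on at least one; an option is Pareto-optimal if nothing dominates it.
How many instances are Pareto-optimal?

8

P1: dominated by P2 (network 21≥6, vCPUs 57≥5, price 52.41≤75.77, memory 90≥14).
P2: not dominated.
P3: dominated by P4 (network 21≥20, vCPUs 33≥12, price 70.53≤73.86, memory 250≥91).
P4: not dominated.
P5: not dominated.
P6: dominated by P2 (network 21≥15, vCPUs 57≥13, price 52.41≤89.80, memory 90≥41).
P7: not dominated (best memory).
P8: not dominated (best network).
P9: not dominated (best vCPUs).
P10: not dominated.
P11: not dominated (best price).
Pareto-optimal: P2, P4, P5, P7, P8, P9, P10, P11 → 8.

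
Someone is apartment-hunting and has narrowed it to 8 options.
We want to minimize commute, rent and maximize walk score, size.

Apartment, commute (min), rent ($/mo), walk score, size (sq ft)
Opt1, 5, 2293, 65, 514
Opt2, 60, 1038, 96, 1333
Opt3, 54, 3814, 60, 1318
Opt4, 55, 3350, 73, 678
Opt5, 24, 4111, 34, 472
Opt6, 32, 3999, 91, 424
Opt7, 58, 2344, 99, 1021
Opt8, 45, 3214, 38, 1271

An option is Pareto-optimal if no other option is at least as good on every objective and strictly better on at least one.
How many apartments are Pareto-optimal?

7

Opt1: not dominated (best commute).
Opt2: not dominated (best rent).
Opt3: not dominated.
Opt4: not dominated.
Opt5: dominated by Opt1 (commute 5≤24, rent 2293≤4111, walk score 65≥34, size 514≥472).
Opt6: not dominated.
Opt7: not dominated (best walk score).
Opt8: not dominated.
Pareto-optimal: Opt1, Opt2, Opt3, Opt4, Opt6, Opt7, Opt8 → 7.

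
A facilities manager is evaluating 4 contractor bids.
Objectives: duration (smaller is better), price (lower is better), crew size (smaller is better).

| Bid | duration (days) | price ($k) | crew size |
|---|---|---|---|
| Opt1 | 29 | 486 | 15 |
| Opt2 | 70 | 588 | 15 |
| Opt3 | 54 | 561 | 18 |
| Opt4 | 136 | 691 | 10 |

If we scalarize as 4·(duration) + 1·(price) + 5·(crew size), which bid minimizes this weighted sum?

Opt1: 4·29 + 1·486 + 5·15 = 677
Opt2: 4·70 + 1·588 + 5·15 = 943
Opt3: 4·54 + 1·561 + 5·18 = 867
Opt4: 4·136 + 1·691 + 5·10 = 1285
Lowest: Opt1 at 677.

Opt1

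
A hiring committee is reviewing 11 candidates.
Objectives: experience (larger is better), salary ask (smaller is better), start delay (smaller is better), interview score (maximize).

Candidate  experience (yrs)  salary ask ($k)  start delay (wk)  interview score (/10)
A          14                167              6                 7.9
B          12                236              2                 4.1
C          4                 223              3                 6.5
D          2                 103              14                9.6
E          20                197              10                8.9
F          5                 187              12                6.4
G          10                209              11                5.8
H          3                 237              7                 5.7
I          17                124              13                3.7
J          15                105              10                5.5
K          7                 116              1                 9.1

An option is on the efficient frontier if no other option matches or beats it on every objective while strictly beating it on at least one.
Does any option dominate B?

A: worse on start delay (6 vs 2).
C: worse on experience (4 vs 12).
D: worse on experience (2 vs 12).
E: worse on start delay (10 vs 2).
F: worse on experience (5 vs 12).
G: worse on experience (10 vs 12).
H: worse on experience (3 vs 12).
I: worse on start delay (13 vs 2).
J: worse on start delay (10 vs 2).
K: worse on experience (7 vs 12).
No option is at least as good as B on every objective and strictly better on one.

No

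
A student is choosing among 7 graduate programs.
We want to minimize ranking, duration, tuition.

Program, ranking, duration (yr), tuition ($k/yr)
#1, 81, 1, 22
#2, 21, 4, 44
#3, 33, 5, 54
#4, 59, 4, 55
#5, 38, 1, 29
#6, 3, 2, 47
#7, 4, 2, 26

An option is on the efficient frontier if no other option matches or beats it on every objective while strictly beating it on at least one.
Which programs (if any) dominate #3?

#2: ranking 21≤33, duration 4≤5, tuition 44≤54 — dominates #3.
#6: ranking 3≤33, duration 2≤5, tuition 47≤54 — dominates #3.
#7: ranking 4≤33, duration 2≤5, tuition 26≤54 — dominates #3.
Others (#1, #4, #5) are each worse than #3 on at least one objective.

#2, #6, #7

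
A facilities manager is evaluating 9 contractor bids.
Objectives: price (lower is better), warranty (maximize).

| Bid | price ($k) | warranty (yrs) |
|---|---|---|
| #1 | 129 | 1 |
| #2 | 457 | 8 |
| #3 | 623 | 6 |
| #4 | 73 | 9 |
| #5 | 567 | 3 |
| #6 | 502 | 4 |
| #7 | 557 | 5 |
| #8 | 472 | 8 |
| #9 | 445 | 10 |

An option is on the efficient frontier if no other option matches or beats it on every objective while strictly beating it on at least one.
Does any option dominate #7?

Yes

#2 vs #7: price 457≤557, warranty 8≥5 — #2 is at least as good on every objective and strictly better on at least one, so #2 dominates #7.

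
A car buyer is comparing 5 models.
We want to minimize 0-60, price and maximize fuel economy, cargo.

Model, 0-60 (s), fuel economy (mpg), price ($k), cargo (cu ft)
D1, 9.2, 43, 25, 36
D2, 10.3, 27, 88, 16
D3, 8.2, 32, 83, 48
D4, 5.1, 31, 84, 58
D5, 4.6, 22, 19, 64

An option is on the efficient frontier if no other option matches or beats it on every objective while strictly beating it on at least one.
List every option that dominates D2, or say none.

D1, D3, D4

D1: 0-60 9.2≤10.3, fuel economy 43≥27, price 25≤88, cargo 36≥16 — dominates D2.
D3: 0-60 8.2≤10.3, fuel economy 32≥27, price 83≤88, cargo 48≥16 — dominates D2.
D4: 0-60 5.1≤10.3, fuel economy 31≥27, price 84≤88, cargo 58≥16 — dominates D2.
Others (D5) are each worse than D2 on at least one objective.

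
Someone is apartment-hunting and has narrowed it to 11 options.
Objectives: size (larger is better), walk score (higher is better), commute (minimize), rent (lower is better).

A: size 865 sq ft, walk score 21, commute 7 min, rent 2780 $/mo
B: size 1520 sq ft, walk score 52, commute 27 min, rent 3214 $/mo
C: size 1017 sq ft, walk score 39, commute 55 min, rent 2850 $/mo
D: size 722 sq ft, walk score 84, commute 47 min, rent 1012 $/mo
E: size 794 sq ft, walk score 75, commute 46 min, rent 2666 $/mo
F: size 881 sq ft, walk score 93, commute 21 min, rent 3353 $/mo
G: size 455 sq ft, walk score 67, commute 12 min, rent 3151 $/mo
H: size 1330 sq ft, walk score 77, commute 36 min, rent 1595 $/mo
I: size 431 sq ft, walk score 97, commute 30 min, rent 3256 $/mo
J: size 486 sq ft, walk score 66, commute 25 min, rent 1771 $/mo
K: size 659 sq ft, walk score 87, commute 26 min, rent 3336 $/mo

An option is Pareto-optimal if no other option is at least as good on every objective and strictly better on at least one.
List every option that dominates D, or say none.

none

A: worse on walk score (21 vs 84).
B: worse on walk score (52 vs 84).
C: worse on walk score (39 vs 84).
E: worse on walk score (75 vs 84).
F: worse on rent (3353 vs 1012).
G: worse on size (455 vs 722).
H: worse on walk score (77 vs 84).
I: worse on size (431 vs 722).
J: worse on size (486 vs 722).
K: worse on size (659 vs 722).
No option dominates D.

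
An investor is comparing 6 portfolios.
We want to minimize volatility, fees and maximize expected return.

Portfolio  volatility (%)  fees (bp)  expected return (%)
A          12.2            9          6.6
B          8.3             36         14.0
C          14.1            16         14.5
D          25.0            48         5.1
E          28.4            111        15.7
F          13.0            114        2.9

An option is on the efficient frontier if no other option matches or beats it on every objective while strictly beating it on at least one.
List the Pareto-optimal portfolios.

A, B, C, E

A: not dominated (best fees).
B: not dominated (best volatility).
C: not dominated.
D: dominated by A (volatility 12.2≤25.0, fees 9≤48, expected return 6.6≥5.1).
E: not dominated (best expected return).
F: dominated by A (volatility 12.2≤13.0, fees 9≤114, expected return 6.6≥2.9).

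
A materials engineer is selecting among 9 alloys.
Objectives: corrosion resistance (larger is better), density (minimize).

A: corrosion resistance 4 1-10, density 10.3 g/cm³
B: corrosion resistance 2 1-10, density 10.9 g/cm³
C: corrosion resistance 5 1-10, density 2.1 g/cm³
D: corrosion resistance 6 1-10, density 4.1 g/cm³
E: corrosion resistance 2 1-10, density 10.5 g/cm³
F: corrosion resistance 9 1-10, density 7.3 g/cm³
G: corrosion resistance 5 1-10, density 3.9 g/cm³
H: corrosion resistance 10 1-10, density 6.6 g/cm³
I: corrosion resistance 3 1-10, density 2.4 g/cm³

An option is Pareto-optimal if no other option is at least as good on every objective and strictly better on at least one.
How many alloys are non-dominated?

A: dominated by C (corrosion resistance 5≥4, density 2.1≤10.3).
B: dominated by A (corrosion resistance 4≥2, density 10.3≤10.9).
C: not dominated (best density).
D: not dominated.
E: dominated by A (corrosion resistance 4≥2, density 10.3≤10.5).
F: dominated by H (corrosion resistance 10≥9, density 6.6≤7.3).
G: dominated by C (corrosion resistance 5≥5, density 2.1≤3.9).
H: not dominated (best corrosion resistance).
I: dominated by C (corrosion resistance 5≥3, density 2.1≤2.4).
Pareto-optimal: C, D, H → 3.

3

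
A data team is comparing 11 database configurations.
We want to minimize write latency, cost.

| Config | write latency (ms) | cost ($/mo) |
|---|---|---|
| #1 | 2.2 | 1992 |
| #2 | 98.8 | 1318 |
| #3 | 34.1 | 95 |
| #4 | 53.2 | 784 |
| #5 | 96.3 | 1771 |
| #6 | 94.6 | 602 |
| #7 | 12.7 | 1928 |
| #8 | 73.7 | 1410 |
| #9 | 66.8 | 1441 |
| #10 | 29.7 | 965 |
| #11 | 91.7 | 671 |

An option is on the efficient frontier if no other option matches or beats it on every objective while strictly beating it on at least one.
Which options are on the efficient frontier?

#1, #3, #7, #10

#1: not dominated (best write latency).
#2: dominated by #3 (write latency 34.1≤98.8, cost 95≤1318).
#3: not dominated (best cost).
#4: dominated by #3 (write latency 34.1≤53.2, cost 95≤784).
#5: dominated by #3 (write latency 34.1≤96.3, cost 95≤1771).
#6: dominated by #3 (write latency 34.1≤94.6, cost 95≤602).
#7: not dominated.
#8: dominated by #3 (write latency 34.1≤73.7, cost 95≤1410).
#9: dominated by #3 (write latency 34.1≤66.8, cost 95≤1441).
#10: not dominated.
#11: dominated by #3 (write latency 34.1≤91.7, cost 95≤671).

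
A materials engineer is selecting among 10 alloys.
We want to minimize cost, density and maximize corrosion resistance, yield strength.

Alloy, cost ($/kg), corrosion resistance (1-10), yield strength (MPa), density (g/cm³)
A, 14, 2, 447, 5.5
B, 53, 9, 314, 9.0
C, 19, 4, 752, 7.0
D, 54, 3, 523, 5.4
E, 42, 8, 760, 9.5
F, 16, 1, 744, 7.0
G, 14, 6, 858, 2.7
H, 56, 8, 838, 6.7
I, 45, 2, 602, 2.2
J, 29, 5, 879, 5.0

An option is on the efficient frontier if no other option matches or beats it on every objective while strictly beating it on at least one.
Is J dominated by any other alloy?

No

A: worse on corrosion resistance (2 vs 5).
B: worse on cost (53 vs 29).
C: worse on corrosion resistance (4 vs 5).
D: worse on cost (54 vs 29).
E: worse on cost (42 vs 29).
F: worse on corrosion resistance (1 vs 5).
G: worse on yield strength (858 vs 879).
H: worse on cost (56 vs 29).
I: worse on cost (45 vs 29).
No option is at least as good as J on every objective and strictly better on one.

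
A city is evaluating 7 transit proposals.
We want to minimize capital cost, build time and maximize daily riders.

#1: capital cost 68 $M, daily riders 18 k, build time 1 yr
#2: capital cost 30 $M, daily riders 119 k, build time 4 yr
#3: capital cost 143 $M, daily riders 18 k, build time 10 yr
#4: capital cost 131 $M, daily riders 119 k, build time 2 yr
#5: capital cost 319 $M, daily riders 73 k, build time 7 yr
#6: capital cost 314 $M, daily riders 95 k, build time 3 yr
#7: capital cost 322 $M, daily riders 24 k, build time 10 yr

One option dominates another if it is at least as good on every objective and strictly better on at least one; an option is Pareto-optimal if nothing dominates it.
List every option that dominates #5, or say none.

#2: capital cost 30≤319, daily riders 119≥73, build time 4≤7 — dominates #5.
#4: capital cost 131≤319, daily riders 119≥73, build time 2≤7 — dominates #5.
#6: capital cost 314≤319, daily riders 95≥73, build time 3≤7 — dominates #5.
Others (#1, #3, #7) are each worse than #5 on at least one objective.

#2, #4, #6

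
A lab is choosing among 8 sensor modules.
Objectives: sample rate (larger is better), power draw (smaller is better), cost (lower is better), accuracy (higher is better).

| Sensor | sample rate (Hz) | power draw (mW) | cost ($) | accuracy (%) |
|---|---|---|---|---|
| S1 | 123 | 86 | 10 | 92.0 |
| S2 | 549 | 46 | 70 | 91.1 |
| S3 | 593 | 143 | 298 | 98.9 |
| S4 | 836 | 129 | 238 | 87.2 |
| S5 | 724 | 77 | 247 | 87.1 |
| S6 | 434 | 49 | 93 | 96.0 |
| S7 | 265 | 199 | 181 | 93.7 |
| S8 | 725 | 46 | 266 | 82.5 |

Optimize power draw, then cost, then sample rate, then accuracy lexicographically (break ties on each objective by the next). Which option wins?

First minimize power draw: best is 46, kept {S2, S8}.
Then minimize cost: best is 70, kept {S2}.

S2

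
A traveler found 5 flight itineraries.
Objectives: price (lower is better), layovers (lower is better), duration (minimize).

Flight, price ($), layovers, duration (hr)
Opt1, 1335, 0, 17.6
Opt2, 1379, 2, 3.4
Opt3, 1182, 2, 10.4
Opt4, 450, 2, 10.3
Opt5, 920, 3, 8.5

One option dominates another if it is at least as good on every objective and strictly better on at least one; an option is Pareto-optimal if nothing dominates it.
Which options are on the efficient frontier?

Opt1: not dominated (best layovers).
Opt2: not dominated (best duration).
Opt3: dominated by Opt4 (price 450≤1182, layovers 2≤2, duration 10.3≤10.4).
Opt4: not dominated (best price).
Opt5: not dominated.

Opt1, Opt2, Opt4, Opt5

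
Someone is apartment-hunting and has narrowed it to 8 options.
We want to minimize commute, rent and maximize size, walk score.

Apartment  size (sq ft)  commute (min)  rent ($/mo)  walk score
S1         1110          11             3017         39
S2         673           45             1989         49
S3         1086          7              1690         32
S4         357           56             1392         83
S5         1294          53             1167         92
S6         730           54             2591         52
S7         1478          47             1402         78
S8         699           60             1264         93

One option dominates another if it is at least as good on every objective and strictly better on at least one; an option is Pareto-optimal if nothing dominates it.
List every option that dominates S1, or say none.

S2: worse on size (673 vs 1110).
S3: worse on size (1086 vs 1110).
S4: worse on size (357 vs 1110).
S5: worse on commute (53 vs 11).
S6: worse on size (730 vs 1110).
S7: worse on commute (47 vs 11).
S8: worse on size (699 vs 1110).
No option dominates S1.

none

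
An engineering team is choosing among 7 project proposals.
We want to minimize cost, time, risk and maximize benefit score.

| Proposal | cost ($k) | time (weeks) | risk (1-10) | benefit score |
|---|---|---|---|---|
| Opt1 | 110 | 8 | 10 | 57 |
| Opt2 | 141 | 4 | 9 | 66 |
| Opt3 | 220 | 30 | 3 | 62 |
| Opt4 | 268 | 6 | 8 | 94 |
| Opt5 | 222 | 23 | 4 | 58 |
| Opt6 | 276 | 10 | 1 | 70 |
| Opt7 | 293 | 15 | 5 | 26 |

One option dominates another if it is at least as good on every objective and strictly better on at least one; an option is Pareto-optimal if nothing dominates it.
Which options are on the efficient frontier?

Opt1: not dominated (best cost).
Opt2: not dominated (best time).
Opt3: not dominated.
Opt4: not dominated (best benefit score).
Opt5: not dominated.
Opt6: not dominated (best risk).
Opt7: dominated by Opt6 (cost 276≤293, time 10≤15, risk 1≤5, benefit score 70≥26).

Opt1, Opt2, Opt3, Opt4, Opt5, Opt6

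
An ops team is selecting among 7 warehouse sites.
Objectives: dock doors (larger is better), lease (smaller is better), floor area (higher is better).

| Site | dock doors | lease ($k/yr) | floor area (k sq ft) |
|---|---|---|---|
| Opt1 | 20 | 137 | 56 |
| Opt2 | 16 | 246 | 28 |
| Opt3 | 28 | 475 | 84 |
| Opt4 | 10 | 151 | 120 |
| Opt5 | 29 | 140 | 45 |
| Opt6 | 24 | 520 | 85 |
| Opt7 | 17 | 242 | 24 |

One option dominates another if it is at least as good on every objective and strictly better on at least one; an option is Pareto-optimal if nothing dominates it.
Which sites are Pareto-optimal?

Opt1: not dominated (best lease).
Opt2: dominated by Opt1 (dock doors 20≥16, lease 137≤246, floor area 56≥28).
Opt3: not dominated.
Opt4: not dominated (best floor area).
Opt5: not dominated (best dock doors).
Opt6: not dominated.
Opt7: dominated by Opt1 (dock doors 20≥17, lease 137≤242, floor area 56≥24).

Opt1, Opt3, Opt4, Opt5, Opt6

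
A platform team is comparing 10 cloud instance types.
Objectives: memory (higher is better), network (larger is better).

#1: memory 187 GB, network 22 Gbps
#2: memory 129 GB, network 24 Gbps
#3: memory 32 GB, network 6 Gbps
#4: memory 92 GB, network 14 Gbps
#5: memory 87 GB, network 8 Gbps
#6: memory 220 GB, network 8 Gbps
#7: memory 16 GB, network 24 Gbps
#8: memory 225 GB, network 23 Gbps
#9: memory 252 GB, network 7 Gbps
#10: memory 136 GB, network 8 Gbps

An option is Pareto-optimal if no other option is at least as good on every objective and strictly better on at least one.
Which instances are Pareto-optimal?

#2, #8, #9

#1: dominated by #8 (memory 225≥187, network 23≥22).
#2: not dominated.
#3: dominated by #1 (memory 187≥32, network 22≥6).
#4: dominated by #1 (memory 187≥92, network 22≥14).
#5: dominated by #1 (memory 187≥87, network 22≥8).
#6: dominated by #8 (memory 225≥220, network 23≥8).
#7: dominated by #2 (memory 129≥16, network 24≥24).
#8: not dominated.
#9: not dominated (best memory).
#10: dominated by #1 (memory 187≥136, network 22≥8).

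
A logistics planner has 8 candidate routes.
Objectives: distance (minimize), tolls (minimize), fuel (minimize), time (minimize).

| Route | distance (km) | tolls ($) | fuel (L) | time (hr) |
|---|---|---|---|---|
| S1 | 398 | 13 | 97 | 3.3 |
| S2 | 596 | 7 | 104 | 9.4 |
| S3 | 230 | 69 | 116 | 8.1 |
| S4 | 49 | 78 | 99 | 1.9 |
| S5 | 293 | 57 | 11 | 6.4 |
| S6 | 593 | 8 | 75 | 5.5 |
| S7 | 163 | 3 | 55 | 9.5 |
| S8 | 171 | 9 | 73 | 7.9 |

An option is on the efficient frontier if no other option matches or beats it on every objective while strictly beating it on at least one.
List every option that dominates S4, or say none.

S1: worse on distance (398 vs 49).
S2: worse on distance (596 vs 49).
S3: worse on distance (230 vs 49).
S5: worse on distance (293 vs 49).
S6: worse on distance (593 vs 49).
S7: worse on distance (163 vs 49).
S8: worse on distance (171 vs 49).
No option dominates S4.

none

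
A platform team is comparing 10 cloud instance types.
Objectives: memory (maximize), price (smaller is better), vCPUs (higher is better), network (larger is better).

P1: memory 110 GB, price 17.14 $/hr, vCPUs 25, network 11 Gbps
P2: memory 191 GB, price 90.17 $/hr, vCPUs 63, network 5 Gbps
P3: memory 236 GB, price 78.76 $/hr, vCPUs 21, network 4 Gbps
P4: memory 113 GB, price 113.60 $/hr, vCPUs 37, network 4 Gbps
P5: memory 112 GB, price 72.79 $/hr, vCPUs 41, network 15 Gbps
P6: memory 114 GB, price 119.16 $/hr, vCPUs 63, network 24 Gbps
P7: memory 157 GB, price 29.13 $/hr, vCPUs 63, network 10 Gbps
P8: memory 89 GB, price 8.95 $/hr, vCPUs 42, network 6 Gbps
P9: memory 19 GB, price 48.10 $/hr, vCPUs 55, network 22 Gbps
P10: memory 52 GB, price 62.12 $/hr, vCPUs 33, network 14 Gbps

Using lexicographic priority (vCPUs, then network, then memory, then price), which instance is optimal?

First maximize vCPUs: best is 63, kept {P2, P6, P7}.
Then maximize network: best is 24, kept {P6}.

P6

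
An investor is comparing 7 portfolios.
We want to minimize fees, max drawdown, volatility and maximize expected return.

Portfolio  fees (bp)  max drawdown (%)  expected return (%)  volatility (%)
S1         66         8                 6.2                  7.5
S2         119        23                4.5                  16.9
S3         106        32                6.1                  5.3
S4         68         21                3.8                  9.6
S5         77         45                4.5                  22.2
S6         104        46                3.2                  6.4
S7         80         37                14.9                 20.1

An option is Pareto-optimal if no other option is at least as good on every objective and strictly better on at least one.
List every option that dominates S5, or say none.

S1

S1: fees 66≤77, max drawdown 8≤45, expected return 6.2≥4.5, volatility 7.5≤22.2 — dominates S5.
Others (S2, S3, S4, S6, S7) are each worse than S5 on at least one objective.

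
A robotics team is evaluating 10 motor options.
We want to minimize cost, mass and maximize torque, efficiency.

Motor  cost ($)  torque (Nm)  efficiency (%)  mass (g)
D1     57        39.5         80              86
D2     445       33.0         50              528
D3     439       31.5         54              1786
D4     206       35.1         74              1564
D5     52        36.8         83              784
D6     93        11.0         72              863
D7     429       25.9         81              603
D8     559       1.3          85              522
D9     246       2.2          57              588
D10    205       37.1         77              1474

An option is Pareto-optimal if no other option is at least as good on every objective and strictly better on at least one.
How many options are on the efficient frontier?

D1: not dominated (best torque).
D2: dominated by D1 (cost 57≤445, torque 39.5≥33.0, efficiency 80≥50, mass 86≤528).
D3: dominated by D1 (cost 57≤439, torque 39.5≥31.5, efficiency 80≥54, mass 86≤1786).
D4: dominated by D1 (cost 57≤206, torque 39.5≥35.1, efficiency 80≥74, mass 86≤1564).
D5: not dominated (best cost).
D6: dominated by D1 (cost 57≤93, torque 39.5≥11.0, efficiency 80≥72, mass 86≤863).
D7: not dominated.
D8: not dominated (best efficiency).
D9: dominated by D1 (cost 57≤246, torque 39.5≥2.2, efficiency 80≥57, mass 86≤588).
D10: dominated by D1 (cost 57≤205, torque 39.5≥37.1, efficiency 80≥77, mass 86≤1474).
Pareto-optimal: D1, D5, D7, D8 → 4.

4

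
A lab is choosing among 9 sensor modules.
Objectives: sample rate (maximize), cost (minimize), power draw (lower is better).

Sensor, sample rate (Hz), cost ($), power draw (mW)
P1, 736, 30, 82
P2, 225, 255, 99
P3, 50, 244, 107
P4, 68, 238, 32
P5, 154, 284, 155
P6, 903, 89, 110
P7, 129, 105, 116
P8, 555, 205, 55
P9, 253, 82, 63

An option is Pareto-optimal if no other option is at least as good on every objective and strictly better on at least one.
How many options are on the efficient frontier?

5

P1: not dominated (best cost).
P2: dominated by P1 (sample rate 736≥225, cost 30≤255, power draw 82≤99).
P3: dominated by P1 (sample rate 736≥50, cost 30≤244, power draw 82≤107).
P4: not dominated (best power draw).
P5: dominated by P1 (sample rate 736≥154, cost 30≤284, power draw 82≤155).
P6: not dominated (best sample rate).
P7: dominated by P1 (sample rate 736≥129, cost 30≤105, power draw 82≤116).
P8: not dominated.
P9: not dominated.
Pareto-optimal: P1, P4, P6, P8, P9 → 5.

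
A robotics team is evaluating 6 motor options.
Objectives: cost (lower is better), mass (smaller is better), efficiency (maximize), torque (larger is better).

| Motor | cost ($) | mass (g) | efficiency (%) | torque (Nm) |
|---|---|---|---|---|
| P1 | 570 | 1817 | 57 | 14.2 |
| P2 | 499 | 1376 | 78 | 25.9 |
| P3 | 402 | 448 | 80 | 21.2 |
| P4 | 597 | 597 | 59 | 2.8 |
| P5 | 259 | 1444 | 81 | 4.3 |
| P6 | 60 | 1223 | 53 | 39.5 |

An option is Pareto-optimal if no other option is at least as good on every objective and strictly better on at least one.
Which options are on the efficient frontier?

P2, P3, P5, P6

P1: dominated by P2 (cost 499≤570, mass 1376≤1817, efficiency 78≥57, torque 25.9≥14.2).
P2: not dominated.
P3: not dominated (best mass).
P4: dominated by P3 (cost 402≤597, mass 448≤597, efficiency 80≥59, torque 21.2≥2.8).
P5: not dominated (best efficiency).
P6: not dominated (best cost).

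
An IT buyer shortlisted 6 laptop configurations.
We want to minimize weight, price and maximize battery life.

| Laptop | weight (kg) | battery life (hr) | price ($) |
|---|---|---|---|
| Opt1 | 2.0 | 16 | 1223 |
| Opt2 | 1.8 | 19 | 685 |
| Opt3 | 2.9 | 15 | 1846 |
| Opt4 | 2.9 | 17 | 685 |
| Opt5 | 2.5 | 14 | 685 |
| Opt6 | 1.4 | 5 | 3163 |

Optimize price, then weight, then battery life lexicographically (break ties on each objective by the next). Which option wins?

Opt2

First minimize price: best is 685, kept {Opt2, Opt4, Opt5}.
Then minimize weight: best is 1.8, kept {Opt2}.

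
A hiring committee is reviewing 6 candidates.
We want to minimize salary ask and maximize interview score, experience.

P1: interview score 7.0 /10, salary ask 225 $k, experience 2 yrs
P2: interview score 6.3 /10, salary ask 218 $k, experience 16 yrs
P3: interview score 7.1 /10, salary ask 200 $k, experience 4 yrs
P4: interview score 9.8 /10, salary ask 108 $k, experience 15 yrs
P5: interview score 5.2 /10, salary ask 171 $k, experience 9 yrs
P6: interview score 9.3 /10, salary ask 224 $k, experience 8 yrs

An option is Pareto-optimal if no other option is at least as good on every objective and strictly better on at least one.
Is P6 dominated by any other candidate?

P4 vs P6: interview score 9.8≥9.3, salary ask 108≤224, experience 15≥8 — P4 is at least as good on every objective and strictly better on at least one, so P4 dominates P6.

Yes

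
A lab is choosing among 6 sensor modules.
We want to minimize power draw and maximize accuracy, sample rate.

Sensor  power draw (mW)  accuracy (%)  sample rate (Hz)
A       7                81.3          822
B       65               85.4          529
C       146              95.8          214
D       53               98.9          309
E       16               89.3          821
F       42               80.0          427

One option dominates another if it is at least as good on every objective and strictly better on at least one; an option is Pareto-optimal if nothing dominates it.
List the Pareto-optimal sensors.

A, D, E

A: not dominated (best power draw).
B: dominated by E (power draw 16≤65, accuracy 89.3≥85.4, sample rate 821≥529).
C: dominated by D (power draw 53≤146, accuracy 98.9≥95.8, sample rate 309≥214).
D: not dominated (best accuracy).
E: not dominated.
F: dominated by A (power draw 7≤42, accuracy 81.3≥80.0, sample rate 822≥427).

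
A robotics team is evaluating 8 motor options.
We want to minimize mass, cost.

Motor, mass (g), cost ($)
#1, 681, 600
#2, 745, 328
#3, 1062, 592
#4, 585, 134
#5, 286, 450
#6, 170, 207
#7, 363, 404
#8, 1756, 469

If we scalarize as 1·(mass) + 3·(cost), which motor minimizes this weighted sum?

#1: 1·681 + 3·600 = 2481
#2: 1·745 + 3·328 = 1729
#3: 1·1062 + 3·592 = 2838
#4: 1·585 + 3·134 = 987
#5: 1·286 + 3·450 = 1636
#6: 1·170 + 3·207 = 791
#7: 1·363 + 3·404 = 1575
#8: 1·1756 + 3·469 = 3163
Lowest: #6 at 791.

#6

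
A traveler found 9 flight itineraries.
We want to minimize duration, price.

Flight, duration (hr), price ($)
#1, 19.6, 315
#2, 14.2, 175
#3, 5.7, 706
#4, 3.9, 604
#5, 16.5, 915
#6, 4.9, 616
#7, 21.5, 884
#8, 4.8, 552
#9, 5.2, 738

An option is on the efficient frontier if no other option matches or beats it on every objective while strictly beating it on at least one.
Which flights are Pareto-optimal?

#2, #4, #8

#1: dominated by #2 (duration 14.2≤19.6, price 175≤315).
#2: not dominated (best price).
#3: dominated by #4 (duration 3.9≤5.7, price 604≤706).
#4: not dominated (best duration).
#5: dominated by #2 (duration 14.2≤16.5, price 175≤915).
#6: dominated by #4 (duration 3.9≤4.9, price 604≤616).
#7: dominated by #1 (duration 19.6≤21.5, price 315≤884).
#8: not dominated.
#9: dominated by #4 (duration 3.9≤5.2, price 604≤738).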